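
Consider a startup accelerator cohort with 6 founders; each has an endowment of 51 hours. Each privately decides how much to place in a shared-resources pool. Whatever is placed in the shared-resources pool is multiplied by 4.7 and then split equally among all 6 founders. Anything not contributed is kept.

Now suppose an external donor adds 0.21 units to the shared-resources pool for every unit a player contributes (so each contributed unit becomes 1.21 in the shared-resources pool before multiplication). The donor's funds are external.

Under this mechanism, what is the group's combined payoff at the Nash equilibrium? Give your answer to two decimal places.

Even with the mechanism, each unit contributed returns only 4.7 × 1.21 / 6 = 0.9478 per unit of net cost, so contributing nothing is still dominant.
At the Nash equilibrium no one contributes; group total payoff = 6 × 51 = 306.

306.00 hours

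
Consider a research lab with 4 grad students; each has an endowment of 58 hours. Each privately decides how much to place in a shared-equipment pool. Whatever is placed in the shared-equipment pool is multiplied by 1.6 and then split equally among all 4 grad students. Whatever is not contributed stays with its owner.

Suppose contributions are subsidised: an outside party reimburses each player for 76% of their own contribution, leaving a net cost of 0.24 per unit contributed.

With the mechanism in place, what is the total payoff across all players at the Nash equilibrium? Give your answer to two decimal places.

The effective private return per unit is now (1.6/4) / 0.24 = 1.6667 > 1, so every player's dominant strategy flips to full contribution.
At the Nash equilibrium everyone contributes 58. Group total payoff = 4 × (58 × 0.76 + 1.6 × 58) = 547.52.

547.52 hours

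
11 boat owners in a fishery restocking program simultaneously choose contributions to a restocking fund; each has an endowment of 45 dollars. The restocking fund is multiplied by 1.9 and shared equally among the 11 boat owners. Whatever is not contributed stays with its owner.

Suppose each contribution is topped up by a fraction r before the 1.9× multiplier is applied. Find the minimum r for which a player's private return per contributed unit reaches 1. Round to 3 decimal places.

With matching at rate r, one contributed unit becomes (1 + r) in the restocking fund and returns 1.9 × (1 + r) / 11 to the contributor.
Setting this equal to 1: 1 + r = 11/1.9 = 5.7895.
So the minimum matching rate is r = 5.7895 − 1 = 4.789.

4.789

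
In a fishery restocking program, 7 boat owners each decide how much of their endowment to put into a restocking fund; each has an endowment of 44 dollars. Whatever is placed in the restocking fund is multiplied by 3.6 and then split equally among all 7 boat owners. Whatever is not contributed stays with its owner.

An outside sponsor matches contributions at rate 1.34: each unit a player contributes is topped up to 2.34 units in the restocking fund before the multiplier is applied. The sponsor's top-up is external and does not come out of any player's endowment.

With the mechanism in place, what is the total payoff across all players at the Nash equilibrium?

With the mechanism, a contributed unit returns 3.6 × 2.34 / 7 = 1.2034 per unit of net cost to the contributor — now above 1 — so contributing fully is weakly dominant for every player.
So the Nash equilibrium is full contribution by all 7; the group earns 3.6 × 2.34 × 308 = 2594.59.

2594.59 dollars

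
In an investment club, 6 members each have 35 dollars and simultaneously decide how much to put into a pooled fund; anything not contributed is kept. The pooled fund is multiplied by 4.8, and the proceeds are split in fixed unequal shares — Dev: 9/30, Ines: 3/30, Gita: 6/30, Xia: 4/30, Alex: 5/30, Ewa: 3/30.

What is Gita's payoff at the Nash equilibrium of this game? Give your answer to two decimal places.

Each unit j contributes comes back to j as 4.8 × (j's share), so j prefers to contribute only if that share exceeds 1/4.8 = 0.2083; otherwise keeping the unit dominates.
Dev alone (share 9/30) is above the threshold, contributing 35; the remaining 5 contribute 0. Total contributed: 35.
Gita keeps 35 and receives 4.8 × 35 × 6/30 = 33.60 from the pooled fund, for a payoff of 68.60.

68.60 dollars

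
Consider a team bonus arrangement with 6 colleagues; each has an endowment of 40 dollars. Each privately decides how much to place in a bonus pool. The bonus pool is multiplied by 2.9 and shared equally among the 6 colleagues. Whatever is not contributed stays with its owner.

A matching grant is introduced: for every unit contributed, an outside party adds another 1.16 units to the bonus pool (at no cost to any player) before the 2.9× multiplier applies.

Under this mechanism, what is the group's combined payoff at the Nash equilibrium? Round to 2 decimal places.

1503.36 dollars

The effective private return per unit is now 2.9 × 2.16 / 6 = 1.0440 > 1, so every player's dominant strategy flips to full contribution.
So the Nash equilibrium is full contribution by all 6; the group earns 2.9 × 2.16 × 240 = 1503.36.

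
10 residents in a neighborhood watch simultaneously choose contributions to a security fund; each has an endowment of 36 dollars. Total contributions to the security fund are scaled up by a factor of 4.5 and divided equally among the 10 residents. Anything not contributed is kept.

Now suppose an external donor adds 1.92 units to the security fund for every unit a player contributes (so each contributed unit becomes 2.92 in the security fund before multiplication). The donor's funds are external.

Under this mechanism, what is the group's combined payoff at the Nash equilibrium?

The effective private return per unit is now 4.5 × 2.92 / 10 = 1.3140 > 1, so every player's dominant strategy flips to full contribution.
At the Nash equilibrium everyone contributes 36. Group total payoff = 4.5 × 2.92 × 360 = 4730.40.

4730.40 dollars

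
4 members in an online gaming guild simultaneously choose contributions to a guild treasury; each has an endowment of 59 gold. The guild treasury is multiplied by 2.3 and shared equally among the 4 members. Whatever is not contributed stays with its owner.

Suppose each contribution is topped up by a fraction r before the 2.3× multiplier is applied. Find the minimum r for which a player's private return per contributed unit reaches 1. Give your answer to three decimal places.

With matching at rate r, one contributed unit becomes (1 + r) in the guild treasury and returns 2.3 × (1 + r) / 4 to the contributor.
Setting this equal to 1: 1 + r = 4/2.3 = 1.7391.
So the minimum matching rate is r = 1.7391 − 1 = 0.739.

0.739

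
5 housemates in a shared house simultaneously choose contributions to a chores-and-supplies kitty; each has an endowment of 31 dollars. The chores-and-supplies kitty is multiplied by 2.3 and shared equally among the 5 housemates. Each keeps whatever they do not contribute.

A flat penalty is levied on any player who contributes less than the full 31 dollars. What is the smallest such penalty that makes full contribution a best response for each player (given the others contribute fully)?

Given the others contribute fully, the best deviation is to contribute 0 (any partial contribution still incurs the fine and gives up units whose private return 0.4600 is below 1).
Deviating from 31 to 0 saves 31 dollars but forfeits the deviator's share of the drop in the chores-and-supplies kitty: 2.3/5 × 31 = 14.26.
So the deviation gain is 31 − 14.26 = 16.74, and the fine must be at least 16.74 dollars to wipe it out.

16.74 dollars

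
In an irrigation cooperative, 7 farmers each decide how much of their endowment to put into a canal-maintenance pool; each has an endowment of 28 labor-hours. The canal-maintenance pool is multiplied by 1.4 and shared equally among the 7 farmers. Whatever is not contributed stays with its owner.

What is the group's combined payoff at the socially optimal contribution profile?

Each contributed unit returns 1.400 to the group as a whole (0.2000 to each of 7 players), which exceeds 1, so the social optimum is full contribution: group total = 1.400 × 196 = 274.40.

274.40 labor-hours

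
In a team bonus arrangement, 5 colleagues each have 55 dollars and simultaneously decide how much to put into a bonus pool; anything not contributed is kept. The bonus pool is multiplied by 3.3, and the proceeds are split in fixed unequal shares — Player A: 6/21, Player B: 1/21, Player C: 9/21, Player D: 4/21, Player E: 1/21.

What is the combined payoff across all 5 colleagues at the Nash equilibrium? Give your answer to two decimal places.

Each unit j contributes comes back to j as 3.3 × (j's share), so j prefers to contribute only if that share exceeds 1/3.3 = 0.3030; otherwise keeping the unit dominates.
The only share above 0.3030 is Player C's 9/21, contributing 55; the remaining 4 contribute 0. Total contributed: 55.
The bonus pool pays out 3.3 × 55 = 181.50 in total (split across the unequal shares, but the aggregate is all that matters for the group sum).
The 4 free-riders keep 55 each, adding 220. Group total = 220 + 181.50 = 401.50.

401.50 dollars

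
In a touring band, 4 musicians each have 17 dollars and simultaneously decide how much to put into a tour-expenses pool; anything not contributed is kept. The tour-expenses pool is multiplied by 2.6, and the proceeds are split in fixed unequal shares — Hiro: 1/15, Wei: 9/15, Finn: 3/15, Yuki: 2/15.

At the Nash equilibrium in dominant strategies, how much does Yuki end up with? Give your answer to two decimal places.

For player j, contributing a unit is worthwhile iff 2.6 × (j's share) ≥ 1, i.e. iff j's share is at least 0.3846.
Only Wei (9/15) clears that bar, contributing 17; the remaining 3 contribute 0. Total contributed: 17.
Yuki keeps 17 and receives 2.6 × 17 × 2/15 = 5.89 from the tour-expenses pool, for a payoff of 22.89.

22.89 dollars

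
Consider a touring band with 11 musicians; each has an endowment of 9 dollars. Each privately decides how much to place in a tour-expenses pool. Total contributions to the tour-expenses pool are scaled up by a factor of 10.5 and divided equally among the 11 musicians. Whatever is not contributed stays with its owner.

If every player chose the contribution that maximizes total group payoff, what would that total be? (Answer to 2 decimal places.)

1039.50 dollars

Each contributed unit returns 10.500 to the group as a whole (0.9545 to each of 11 players), which exceeds 1, so the social optimum is full contribution: group total = 10.500 × 99 = 1039.50.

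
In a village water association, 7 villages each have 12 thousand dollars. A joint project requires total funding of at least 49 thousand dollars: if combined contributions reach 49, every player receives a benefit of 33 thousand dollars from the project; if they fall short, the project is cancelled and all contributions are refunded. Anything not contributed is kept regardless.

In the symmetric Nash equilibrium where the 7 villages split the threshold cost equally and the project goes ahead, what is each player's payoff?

Equal share of the threshold: 49/7 = 7.
At this profile no one gains by cutting their contribution: any cut drops the total below 49, the project is cancelled, contributions are refunded, and the deviator ends with 12, which is less than 12 − 7 + 33 = 38. Contributing more than 7 just wastes the excess. So contributing exactly 7 is a best response.
Each player's payoff: 12 − 7 + 33 = 38.

38 thousand dollars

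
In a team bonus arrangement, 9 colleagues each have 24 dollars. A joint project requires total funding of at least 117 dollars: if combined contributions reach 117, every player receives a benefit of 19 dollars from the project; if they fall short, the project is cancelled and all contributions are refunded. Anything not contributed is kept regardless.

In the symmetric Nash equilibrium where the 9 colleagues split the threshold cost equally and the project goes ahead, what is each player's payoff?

Equal share of the threshold: 117/9 = 13.
At this profile no one gains by cutting their contribution: any cut drops the total below 117, the project is cancelled, contributions are refunded, and the deviator ends with 24, which is less than 24 − 13 + 19 = 30. Contributing more than 13 just wastes the excess. So contributing exactly 13 is a best response.
Each player's payoff: 24 − 13 + 19 = 30.

30 dollars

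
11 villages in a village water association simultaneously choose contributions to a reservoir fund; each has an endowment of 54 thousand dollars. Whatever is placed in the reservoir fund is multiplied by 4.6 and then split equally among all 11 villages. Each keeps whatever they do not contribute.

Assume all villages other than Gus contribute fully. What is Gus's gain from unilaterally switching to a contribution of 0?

31.42 thousand dollars

Switching from a contribution of 54 to 0 lets Gus keep an extra 54 thousand dollars, but lowers the reservoir fund by 54, which costs Gus their own share of that drop: 4.6/11 × 54 = 22.58.
Net gain = 54 − 22.58 = 31.42. The private return per contributed unit (0.4182) is below 1, so free-riding is indeed the best response regardless of what the others do.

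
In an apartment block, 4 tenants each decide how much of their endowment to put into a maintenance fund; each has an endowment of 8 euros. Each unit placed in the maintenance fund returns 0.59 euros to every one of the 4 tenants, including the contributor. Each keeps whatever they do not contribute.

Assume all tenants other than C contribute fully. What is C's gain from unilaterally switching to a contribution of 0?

Switching from a contribution of 8 to 0 lets C keep an extra 8 euros, but lowers the maintenance fund by 8, which costs C their own share of that drop: 0.59 × 8 = 4.72.
Net gain = 8 − 4.72 = 3.28. The private return per contributed unit (0.59) is below 1, so free-riding is indeed the best response regardless of what the others do.

3.28 euros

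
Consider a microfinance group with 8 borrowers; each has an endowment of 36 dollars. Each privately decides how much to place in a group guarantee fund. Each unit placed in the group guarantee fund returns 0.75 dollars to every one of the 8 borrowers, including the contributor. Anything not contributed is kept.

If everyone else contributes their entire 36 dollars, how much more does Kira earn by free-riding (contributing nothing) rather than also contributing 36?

Switching from a contribution of 36 to 0 lets Kira keep an extra 36 dollars, but lowers the group guarantee fund by 36, which costs Kira their own share of that drop: 0.75 × 36 = 27.00.
Net gain = 36 − 27.00 = 9.00. The private return per contributed unit (0.75) is below 1, so free-riding is indeed the best response regardless of what the others do.

9.00 dollars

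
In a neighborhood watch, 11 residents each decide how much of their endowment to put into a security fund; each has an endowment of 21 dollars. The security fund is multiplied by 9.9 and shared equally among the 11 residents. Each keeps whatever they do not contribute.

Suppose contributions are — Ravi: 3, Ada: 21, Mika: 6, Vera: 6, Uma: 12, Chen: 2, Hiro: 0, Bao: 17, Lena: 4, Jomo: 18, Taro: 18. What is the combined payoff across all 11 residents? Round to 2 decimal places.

Total contributed: 3 + 21 + 6 + 6 + 12 + 2 + 0 + 17 + 4 + 18 + 18 = 107; total kept: 11 × 21 − 107 = 124.
The security fund pays out 9.9 × 107 = 1059.30 in aggregate.
Group total = 124 + 1059.30 = 1183.30.

1183.30 dollars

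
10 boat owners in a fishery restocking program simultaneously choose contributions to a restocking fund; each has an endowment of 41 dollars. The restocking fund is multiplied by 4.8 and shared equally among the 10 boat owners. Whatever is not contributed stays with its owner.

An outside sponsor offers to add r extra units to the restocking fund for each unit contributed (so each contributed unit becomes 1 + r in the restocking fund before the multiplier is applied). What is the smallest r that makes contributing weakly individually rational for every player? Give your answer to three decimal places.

1.083

With matching at rate r, one contributed unit becomes (1 + r) in the restocking fund and returns 4.8 × (1 + r) / 10 to the contributor.
Setting this equal to 1: 1 + r = 10/4.8 = 2.0833.
So the minimum matching rate is r = 2.0833 − 1 = 1.083.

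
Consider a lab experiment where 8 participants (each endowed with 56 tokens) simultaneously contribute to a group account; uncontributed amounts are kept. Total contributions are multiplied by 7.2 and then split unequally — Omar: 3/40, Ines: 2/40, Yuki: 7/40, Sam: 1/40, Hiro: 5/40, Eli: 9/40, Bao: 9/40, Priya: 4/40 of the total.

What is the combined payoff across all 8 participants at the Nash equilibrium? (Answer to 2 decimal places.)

Player j's private return per contributed unit is 7.2 × (j's share). Contributing is weakly dominant for j when that share is at least 1/7.2 = 0.1389, and contributing 0 is dominant otherwise.
Yuki, Eli and Bao are above the threshold, contributing 56 each; the remaining 5 contribute 0. Total contributed: 168.
The group account pays out 7.2 × 168 = 1209.60 in total (split across the unequal shares, but the aggregate is all that matters for the group sum).
The 5 free-riders keep 56 each, adding 280. Group total = 280 + 1209.60 = 1489.60.

1489.60 tokens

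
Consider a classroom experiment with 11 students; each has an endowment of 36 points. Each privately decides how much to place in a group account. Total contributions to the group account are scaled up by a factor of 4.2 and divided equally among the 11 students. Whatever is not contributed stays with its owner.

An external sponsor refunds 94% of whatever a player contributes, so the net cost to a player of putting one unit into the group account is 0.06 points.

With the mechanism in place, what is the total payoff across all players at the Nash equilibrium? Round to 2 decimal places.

2035.44 points

With the mechanism, a contributed unit returns (4.2/11) / 0.06 = 6.3636 per unit of net cost to the contributor — now above 1 — so contributing fully is weakly dominant for every player.
At the Nash equilibrium everyone contributes 36. Group total payoff = 11 × (36 × 0.94 + 4.2 × 36) = 2035.44.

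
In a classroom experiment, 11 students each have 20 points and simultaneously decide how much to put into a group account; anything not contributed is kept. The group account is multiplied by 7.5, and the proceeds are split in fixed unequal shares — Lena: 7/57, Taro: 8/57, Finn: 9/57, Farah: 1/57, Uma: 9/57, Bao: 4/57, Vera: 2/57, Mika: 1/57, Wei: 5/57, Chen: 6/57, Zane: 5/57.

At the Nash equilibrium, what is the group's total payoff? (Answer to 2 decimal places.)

610.00 points

Each unit j contributes comes back to j as 7.5 × (j's share), so j prefers to contribute only if that share exceeds 1/7.5 = 0.1333; otherwise keeping the unit dominates.
Taro, Finn and Uma are above the threshold, contributing 20 each; the remaining 8 contribute 0. Total contributed: 60.
The group account pays out 7.5 × 60 = 450.00 in total (split across the unequal shares, but the aggregate is all that matters for the group sum).
The 8 free-riders keep 20 each, adding 160. Group total = 160 + 450.00 = 610.00.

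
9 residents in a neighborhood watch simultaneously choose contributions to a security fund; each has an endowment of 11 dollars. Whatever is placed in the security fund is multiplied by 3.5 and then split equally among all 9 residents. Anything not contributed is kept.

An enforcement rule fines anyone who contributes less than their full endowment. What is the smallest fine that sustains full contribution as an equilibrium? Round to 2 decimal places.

6.72 dollars

Given the others contribute fully, the best deviation is to contribute 0 (any partial contribution still incurs the fine and gives up units whose private return 0.3889 is below 1).
Deviating from 11 to 0 saves 11 dollars but forfeits the deviator's share of the drop in the security fund: 3.5/9 × 11 = 4.28.
So the deviation gain is 11 − 4.28 = 6.72, and the fine must be at least 6.72 dollars to wipe it out.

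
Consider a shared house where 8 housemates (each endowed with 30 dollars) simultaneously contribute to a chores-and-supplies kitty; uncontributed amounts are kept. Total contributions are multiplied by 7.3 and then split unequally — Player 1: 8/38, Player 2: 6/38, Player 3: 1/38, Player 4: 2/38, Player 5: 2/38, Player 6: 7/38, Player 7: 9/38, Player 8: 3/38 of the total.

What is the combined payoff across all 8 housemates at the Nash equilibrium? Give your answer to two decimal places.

996.00 dollars

A player with share s gets back 7.3·s per unit contributed, so full contribution is dominant for anyone with s > 1/7.3 = 0.1370 and zero contribution is dominant for anyone below.
Player 1, Player 2, Player 6 and Player 7 are above the threshold, contributing 30 each; the remaining 4 contribute 0. Total contributed: 120.
The chores-and-supplies kitty pays out 7.3 × 120 = 876.00 in total (split across the unequal shares, but the aggregate is all that matters for the group sum).
The 4 free-riders keep 30 each, adding 120. Group total = 120 + 876.00 = 996.00.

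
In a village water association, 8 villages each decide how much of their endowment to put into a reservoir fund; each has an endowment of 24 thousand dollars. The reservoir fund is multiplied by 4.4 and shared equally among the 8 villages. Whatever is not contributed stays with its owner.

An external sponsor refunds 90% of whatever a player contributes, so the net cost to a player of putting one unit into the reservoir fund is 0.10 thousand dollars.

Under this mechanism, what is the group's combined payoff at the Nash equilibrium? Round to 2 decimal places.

1017.60 thousand dollars

Under the mechanism each unit contributed yields (4.4/8) / 0.10 = 5.5000 back to its contributor per unit of net cost, which exceeds 1, making full contribution the dominant choice for everyone.
At the Nash equilibrium everyone contributes 24. Group total payoff = 8 × (24 × 0.90 + 4.4 × 24) = 1017.60.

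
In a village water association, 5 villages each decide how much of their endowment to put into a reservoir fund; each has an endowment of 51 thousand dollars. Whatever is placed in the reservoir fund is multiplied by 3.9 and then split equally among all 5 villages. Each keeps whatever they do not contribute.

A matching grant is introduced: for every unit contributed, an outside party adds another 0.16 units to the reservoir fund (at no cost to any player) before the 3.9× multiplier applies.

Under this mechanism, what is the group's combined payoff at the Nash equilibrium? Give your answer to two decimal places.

255.00 thousand dollars

With the mechanism, a contributed unit returns 3.9 × 1.16 / 5 = 0.9048 per unit of net cost — still below 1 — so contributing 0 remains dominant for every player.
At the Nash equilibrium no one contributes; group total payoff = 5 × 51 = 255.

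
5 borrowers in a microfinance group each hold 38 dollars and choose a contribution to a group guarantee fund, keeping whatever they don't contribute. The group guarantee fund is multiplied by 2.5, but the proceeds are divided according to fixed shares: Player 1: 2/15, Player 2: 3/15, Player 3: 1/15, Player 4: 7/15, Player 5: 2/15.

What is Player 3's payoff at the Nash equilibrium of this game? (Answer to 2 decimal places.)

Each unit j contributes comes back to j as 2.5 × (j's share), so j prefers to contribute only if that share exceeds 1/2.5 = 0.4000; otherwise keeping the unit dominates.
The only share above 0.4000 is Player 4's 7/15, contributing 38; the remaining 4 contribute 0. Total contributed: 38.
Player 3 keeps 38 and receives 2.5 × 38 × 1/15 = 6.33 from the group guarantee fund, for a payoff of 44.33.

44.33 dollars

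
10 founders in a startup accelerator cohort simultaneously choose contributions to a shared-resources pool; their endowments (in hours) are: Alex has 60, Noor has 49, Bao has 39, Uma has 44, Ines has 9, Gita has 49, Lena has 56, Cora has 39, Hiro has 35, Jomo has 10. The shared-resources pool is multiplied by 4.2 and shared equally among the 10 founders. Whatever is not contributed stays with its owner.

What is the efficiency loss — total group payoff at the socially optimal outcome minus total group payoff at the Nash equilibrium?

1248.00 hours

The private return per contributed unit is 4.2/10 = 0.4200 < 1 for every player regardless of endowment, so the Nash equilibrium is zero contribution and the group total is Σ E_j = 60 + 49 + 39 + 44 + 9 + 49 + 56 + 39 + 35 + 10 = 390.
Each contributed unit returns 4.200 to the group, so the social optimum is full contribution by everyone: group total = 4.200 × 390 = 1638.00.
Efficiency loss = (4.200 − 1) × 390 = 1248.00.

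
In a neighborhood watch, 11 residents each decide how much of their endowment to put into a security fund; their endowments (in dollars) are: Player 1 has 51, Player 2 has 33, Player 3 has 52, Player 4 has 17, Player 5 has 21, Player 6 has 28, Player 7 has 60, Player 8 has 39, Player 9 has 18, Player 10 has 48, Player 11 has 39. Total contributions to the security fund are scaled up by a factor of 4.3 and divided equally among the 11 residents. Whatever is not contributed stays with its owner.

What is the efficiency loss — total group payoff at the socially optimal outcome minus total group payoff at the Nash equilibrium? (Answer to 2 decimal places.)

1339.80 dollars

The private return per contributed unit is 4.3/11 = 0.3909 < 1 for every player regardless of endowment, so the Nash equilibrium is zero contribution and the group total is Σ E_j = 51 + 33 + 52 + 17 + 21 + 28 + 60 + 39 + 18 + 48 + 39 = 406.
Each contributed unit returns 4.300 to the group, so the social optimum is full contribution by everyone: group total = 4.300 × 406 = 1745.80.
Efficiency loss = (4.300 − 1) × 406 = 1339.80.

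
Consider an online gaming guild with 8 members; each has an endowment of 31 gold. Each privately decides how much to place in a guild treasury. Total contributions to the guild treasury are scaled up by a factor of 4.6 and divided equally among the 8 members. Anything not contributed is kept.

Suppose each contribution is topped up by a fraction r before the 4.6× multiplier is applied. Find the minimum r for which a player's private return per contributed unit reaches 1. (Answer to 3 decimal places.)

0.739

With matching at rate r, one contributed unit becomes (1 + r) in the guild treasury and returns 4.6 × (1 + r) / 8 to the contributor.
Setting this equal to 1: 1 + r = 8/4.6 = 1.7391.
So the minimum matching rate is r = 1.7391 − 1 = 0.739.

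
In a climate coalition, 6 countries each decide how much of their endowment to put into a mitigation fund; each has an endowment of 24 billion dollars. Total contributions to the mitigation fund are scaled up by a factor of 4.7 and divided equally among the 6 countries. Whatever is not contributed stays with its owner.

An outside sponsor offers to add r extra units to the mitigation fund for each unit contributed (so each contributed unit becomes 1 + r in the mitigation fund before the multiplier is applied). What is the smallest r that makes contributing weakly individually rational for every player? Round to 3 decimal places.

0.277

With matching at rate r, one contributed unit becomes (1 + r) in the mitigation fund and returns 4.7 × (1 + r) / 6 to the contributor.
Setting this equal to 1: 1 + r = 6/4.7 = 1.2766.
So the minimum matching rate is r = 1.2766 − 1 = 0.277.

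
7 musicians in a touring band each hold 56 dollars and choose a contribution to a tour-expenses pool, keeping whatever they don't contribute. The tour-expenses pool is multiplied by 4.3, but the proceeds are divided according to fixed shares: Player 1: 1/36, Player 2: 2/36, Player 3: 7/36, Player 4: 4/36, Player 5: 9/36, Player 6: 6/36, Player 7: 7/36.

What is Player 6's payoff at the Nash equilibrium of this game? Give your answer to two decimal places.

Each unit j contributes comes back to j as 4.3 × (j's share), so j prefers to contribute only if that share exceeds 1/4.3 = 0.2326; otherwise keeping the unit dominates.
Only Player 5 (9/36) clears that bar, contributing 56; the remaining 6 contribute 0. Total contributed: 56.
Player 6 keeps 56 and receives 4.3 × 56 × 6/36 = 40.13 from the tour-expenses pool, for a payoff of 96.13.

96.13 dollars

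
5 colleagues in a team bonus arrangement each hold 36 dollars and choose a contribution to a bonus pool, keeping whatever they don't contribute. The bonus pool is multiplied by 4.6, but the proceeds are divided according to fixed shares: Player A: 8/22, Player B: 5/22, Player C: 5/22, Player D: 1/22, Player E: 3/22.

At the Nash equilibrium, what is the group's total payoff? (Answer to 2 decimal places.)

Each unit j contributes comes back to j as 4.6 × (j's share), so j prefers to contribute only if that share exceeds 1/4.6 = 0.2174; otherwise keeping the unit dominates.
The shares above 0.2174 belong to Player A, Player B and Player C, contributing 36 each; the remaining 2 contribute 0. Total contributed: 108.
The bonus pool pays out 4.6 × 108 = 496.80 in total (split across the unequal shares, but the aggregate is all that matters for the group sum).
The 2 free-riders keep 36 each, adding 72. Group total = 72 + 496.80 = 568.80.

568.80 dollars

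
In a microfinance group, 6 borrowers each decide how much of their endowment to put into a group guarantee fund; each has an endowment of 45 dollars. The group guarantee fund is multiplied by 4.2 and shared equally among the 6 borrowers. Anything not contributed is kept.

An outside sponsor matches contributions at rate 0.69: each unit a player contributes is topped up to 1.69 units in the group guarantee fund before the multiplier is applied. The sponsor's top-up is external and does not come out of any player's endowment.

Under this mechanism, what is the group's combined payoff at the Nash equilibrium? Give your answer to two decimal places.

With the mechanism, a contributed unit returns 4.2 × 1.69 / 6 = 1.1830 per unit of net cost to the contributor — now above 1 — so contributing fully is weakly dominant for every player.
At the Nash equilibrium everyone contributes 45. Group total payoff = 4.2 × 1.69 × 270 = 1916.46.

1916.46 dollars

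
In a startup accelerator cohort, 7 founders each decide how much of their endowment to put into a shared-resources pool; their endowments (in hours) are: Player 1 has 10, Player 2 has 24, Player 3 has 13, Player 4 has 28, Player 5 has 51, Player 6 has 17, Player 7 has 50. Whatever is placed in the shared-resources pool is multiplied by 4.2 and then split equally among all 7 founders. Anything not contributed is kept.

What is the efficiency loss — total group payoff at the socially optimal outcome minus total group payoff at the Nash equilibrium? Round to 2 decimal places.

The private return per contributed unit is 4.2/7 = 0.6000 < 1 for every player regardless of endowment, so the Nash equilibrium is zero contribution and the group total is Σ E_j = 10 + 24 + 13 + 28 + 51 + 17 + 50 = 193.
Each contributed unit returns 4.200 to the group, so the social optimum is full contribution by everyone: group total = 4.200 × 193 = 810.60.
Efficiency loss = (4.200 − 1) × 193 = 617.60.

617.60 hours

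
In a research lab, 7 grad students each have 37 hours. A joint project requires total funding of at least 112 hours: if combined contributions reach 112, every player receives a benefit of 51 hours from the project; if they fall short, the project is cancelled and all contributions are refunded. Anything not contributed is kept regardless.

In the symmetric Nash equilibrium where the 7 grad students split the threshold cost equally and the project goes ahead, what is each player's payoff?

72 hours

Equal share of the threshold: 112/7 = 16.
At this profile no one gains by cutting their contribution: any cut drops the total below 112, the project is cancelled, contributions are refunded, and the deviator ends with 37, which is less than 37 − 16 + 51 = 72. Contributing more than 16 just wastes the excess. So contributing exactly 16 is a best response.
Each player's payoff: 37 − 16 + 51 = 72.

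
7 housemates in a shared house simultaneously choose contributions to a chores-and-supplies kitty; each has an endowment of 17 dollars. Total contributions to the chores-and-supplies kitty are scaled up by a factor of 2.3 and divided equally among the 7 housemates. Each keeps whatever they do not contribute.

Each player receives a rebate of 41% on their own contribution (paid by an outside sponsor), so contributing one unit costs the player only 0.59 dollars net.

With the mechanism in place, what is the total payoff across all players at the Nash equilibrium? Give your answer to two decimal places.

119.00 dollars

The effective private return is (2.3/7) / 0.59 = 0.5569, which is still under 1, so the mechanism doesn't change anyone's dominant strategy: zero contribution.
At the Nash equilibrium no one contributes; group total payoff = 7 × 17 = 119.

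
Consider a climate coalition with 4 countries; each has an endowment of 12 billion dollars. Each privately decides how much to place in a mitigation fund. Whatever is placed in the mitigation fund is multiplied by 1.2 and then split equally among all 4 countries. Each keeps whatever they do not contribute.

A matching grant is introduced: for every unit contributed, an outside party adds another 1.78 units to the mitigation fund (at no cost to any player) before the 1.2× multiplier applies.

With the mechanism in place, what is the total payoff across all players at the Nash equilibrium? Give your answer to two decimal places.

Even with the mechanism, each unit contributed returns only 1.2 × 2.78 / 4 = 0.8340 per unit of net cost, so contributing nothing is still dominant.
Everyone keeps their endowment and the group total is 4 × 12 = 48.

48.00 billion dollars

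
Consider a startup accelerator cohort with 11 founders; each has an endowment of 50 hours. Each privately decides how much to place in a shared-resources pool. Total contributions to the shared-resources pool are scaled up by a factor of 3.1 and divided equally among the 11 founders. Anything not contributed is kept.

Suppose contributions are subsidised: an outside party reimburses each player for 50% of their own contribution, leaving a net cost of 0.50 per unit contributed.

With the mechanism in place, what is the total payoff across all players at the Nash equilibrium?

550.00 hours

Even with the mechanism, each unit contributed returns only (3.1/11) / 0.50 = 0.5636 per unit of net cost, so contributing nothing is still dominant.
Everyone keeps their endowment and the group total is 11 × 50 = 550.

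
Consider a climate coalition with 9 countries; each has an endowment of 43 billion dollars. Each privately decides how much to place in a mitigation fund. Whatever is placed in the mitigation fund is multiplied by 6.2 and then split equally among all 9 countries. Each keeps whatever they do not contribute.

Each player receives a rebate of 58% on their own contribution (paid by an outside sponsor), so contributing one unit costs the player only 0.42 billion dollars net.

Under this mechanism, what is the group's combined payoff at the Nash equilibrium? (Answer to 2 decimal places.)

With the mechanism, a contributed unit returns (6.2/9) / 0.42 = 1.6402 per unit of net cost to the contributor — now above 1 — so contributing fully is weakly dominant for every player.
So the Nash equilibrium is full contribution by all 9; the group earns 9 × (43 × 0.58 + 6.2 × 43) = 2623.86.

2623.86 billion dollars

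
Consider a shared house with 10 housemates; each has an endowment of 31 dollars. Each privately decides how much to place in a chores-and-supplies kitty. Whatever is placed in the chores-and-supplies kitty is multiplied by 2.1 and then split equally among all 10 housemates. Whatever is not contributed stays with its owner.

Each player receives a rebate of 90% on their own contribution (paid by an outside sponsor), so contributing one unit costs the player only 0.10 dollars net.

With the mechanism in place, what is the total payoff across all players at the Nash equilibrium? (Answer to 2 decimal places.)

930.00 dollars

The effective private return per unit is now (2.1/10) / 0.10 = 2.1000 > 1, so every player's dominant strategy flips to full contribution.
At the Nash equilibrium everyone contributes 31. Group total payoff = 10 × (31 × 0.90 + 2.1 × 31) = 930.00.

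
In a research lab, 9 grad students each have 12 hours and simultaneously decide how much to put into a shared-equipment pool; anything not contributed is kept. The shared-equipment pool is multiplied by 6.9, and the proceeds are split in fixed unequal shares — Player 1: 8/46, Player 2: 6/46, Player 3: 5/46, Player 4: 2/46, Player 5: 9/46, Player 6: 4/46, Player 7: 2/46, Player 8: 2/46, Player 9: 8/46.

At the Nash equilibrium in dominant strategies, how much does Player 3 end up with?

Player j's private return per contributed unit is 6.9 × (j's share). Contributing is weakly dominant for j when that share is at least 1/6.9 = 0.1449, and contributing 0 is dominant otherwise.
The shares above 0.1449 belong to Player 1, Player 5 and Player 9, contributing 12 each; the remaining 6 contribute 0. Total contributed: 36.
Player 3 keeps 12 and receives 6.9 × 36 × 5/46 = 27.00 from the shared-equipment pool, for a payoff of 39.00.

39.00 hours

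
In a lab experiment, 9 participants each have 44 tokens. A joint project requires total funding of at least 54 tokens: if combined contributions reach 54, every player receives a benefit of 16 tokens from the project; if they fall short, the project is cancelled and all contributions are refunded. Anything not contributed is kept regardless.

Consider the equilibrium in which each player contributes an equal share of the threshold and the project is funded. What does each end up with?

54 tokens

Equal share of the threshold: 54/9 = 6.
At this profile no one gains by cutting their contribution: any cut drops the total below 54, the project is cancelled, contributions are refunded, and the deviator ends with 44, which is less than 44 − 6 + 16 = 54. Contributing more than 6 just wastes the excess. So contributing exactly 6 is a best response.
Each player's payoff: 44 − 6 + 16 = 54.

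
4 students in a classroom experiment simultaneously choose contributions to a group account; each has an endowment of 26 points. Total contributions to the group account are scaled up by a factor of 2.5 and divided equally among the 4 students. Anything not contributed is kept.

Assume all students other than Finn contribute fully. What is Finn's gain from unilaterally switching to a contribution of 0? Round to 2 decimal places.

9.75 points

Switching from a contribution of 26 to 0 lets Finn keep an extra 26 points, but lowers the group account by 26, which costs Finn their own share of that drop: 2.5/4 × 26 = 16.25.
Net gain = 26 − 16.25 = 9.75. The private return per contributed unit (0.6250) is below 1, so free-riding is indeed the best response regardless of what the others do.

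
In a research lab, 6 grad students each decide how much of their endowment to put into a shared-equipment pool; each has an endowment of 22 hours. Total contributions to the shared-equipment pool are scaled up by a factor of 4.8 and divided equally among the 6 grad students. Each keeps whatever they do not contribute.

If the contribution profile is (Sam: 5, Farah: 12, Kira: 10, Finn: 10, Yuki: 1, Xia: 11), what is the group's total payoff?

Total contributed: 5 + 12 + 10 + 10 + 1 + 11 = 49; total kept: 6 × 22 − 49 = 83.
The shared-equipment pool pays out 4.8 × 49 = 235.20 in aggregate.
Group total = 83 + 235.20 = 318.20.

318.20 hours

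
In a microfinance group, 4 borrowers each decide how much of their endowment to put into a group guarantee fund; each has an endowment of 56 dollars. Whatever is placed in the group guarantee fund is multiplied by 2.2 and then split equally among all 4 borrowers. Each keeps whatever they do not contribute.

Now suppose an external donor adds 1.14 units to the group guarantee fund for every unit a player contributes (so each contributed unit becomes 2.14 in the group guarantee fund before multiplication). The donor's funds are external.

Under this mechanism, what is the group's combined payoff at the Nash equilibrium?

With the mechanism, a contributed unit returns 2.2 × 2.14 / 4 = 1.1770 per unit of net cost to the contributor — now above 1 — so contributing fully is weakly dominant for every player.
So the Nash equilibrium is full contribution by all 4; the group earns 2.2 × 2.14 × 224 = 1054.59.

1054.59 dollars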